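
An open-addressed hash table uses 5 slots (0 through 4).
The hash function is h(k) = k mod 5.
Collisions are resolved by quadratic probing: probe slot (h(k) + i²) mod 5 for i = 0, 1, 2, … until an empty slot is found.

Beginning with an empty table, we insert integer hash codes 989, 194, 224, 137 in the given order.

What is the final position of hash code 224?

3

Insert 989: h=4, slot 4 empty → index 4.
Insert 194: h=4, slot 4 occupied → index 0.
Insert 224: h=4, slots 4,0 occupied → index 3.
Insert 137: h=2, slot 2 empty → index 2.
Table: [194, ∅, 137, 224, 989]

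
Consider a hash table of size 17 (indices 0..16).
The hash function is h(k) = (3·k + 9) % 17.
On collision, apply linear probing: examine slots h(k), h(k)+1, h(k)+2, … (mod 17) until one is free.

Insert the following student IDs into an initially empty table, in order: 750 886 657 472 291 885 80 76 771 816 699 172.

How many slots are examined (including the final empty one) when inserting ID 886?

Insert 750: h=15, slot 15 empty => index 15.
Insert 886: h=15, slot 15 occupied => index 16.
Insert 657: h=8, slot 8 empty => index 8.
Insert 472: h=14, slot 14 empty => index 14.
Insert 291: h=15, slots 15,16 occupied => index 0.
Insert 885: h=12, slot 12 empty => index 12.
Insert 80: h=11, slot 11 empty => index 11.
Insert 76: h=16, slots 16,0 occupied => index 1.
Insert 771: h=10, slot 10 empty => index 10.
Insert 816: h=9, slot 9 empty => index 9.
Insert 699: h=15, slots 15,16,0,1 occupied => index 2.
Insert 172: h=15, slots 15,16,0,1,2 occupied => index 3.
Table: [291, 76, 699, 172, -, -, -, -, 657, 816, 771, 80, 885, -, 472, 750, 886]

2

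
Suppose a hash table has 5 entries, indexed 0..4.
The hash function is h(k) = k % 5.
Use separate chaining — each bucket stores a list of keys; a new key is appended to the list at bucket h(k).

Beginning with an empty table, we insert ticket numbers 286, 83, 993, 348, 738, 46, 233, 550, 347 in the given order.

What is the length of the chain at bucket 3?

Insert 286: h=1, bucket 1 empty → new chain.
Insert 83: h=3, bucket 3 empty → new chain.
Insert 993: h=3, bucket 3 nonempty → append to chain.
Insert 348: h=3, bucket 3 nonempty → append to chain.
Insert 738: h=3, bucket 3 nonempty → append to chain.
Insert 46: h=1, bucket 1 nonempty → append to chain.
Insert 233: h=3, bucket 3 nonempty → append to chain.
Insert 550: h=0, bucket 0 empty → new chain.
Insert 347: h=2, bucket 2 empty → new chain.
Final buckets:
0: 550
1: 286 -> 46
2: 347
3: 83 -> 993 -> 348 -> 738 -> 233
4: _

5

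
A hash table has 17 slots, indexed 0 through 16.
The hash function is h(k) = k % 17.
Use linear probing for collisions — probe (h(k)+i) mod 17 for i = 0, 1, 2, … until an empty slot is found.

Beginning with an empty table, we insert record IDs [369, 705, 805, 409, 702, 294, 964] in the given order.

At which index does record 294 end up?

369 hashes to 12; slot 12 is free -> place at 12.
705 hashes to 8; slot 8 is free -> place at 8.
805 hashes to 6; slot 6 is free -> place at 6.
409 hashes to 1; slot 1 is free -> place at 1.
702 hashes to 5; slot 5 is free -> place at 5.
294 hashes to 5; 5,6 taken -> place at 7.
964 hashes to 12; 12 taken -> place at 13.
Table: [-, 409, -, -, -, 702, 805, 294, 705, -, -, -, 369, 964, -, -, -]

7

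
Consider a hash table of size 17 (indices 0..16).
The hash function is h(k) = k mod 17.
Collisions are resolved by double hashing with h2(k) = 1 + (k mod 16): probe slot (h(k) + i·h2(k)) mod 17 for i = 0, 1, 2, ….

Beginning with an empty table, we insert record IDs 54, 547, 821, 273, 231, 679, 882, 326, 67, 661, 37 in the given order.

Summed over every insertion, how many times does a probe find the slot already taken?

54: h=3 -> slot 3
547: h=3, h2=4, probe 3,7 -> slot 7
821: h=5 -> slot 5
273: h=1 -> slot 1
231: h=10 -> slot 10
679: h=16 -> slot 16
882: h=15 -> slot 15
326: h=3, h2=7, probe 3,10,0 -> slot 0
67: h=16, h2=4, probe 16,3,7,11 -> slot 11
661: h=15, h2=6, probe 15,4 -> slot 4
37: h=3, h2=6, probe 3,9 -> slot 9
Table: [326, 273, -, 54, 661, 821, -, 547, -, 37, 231, 67, -, -, -, 882, 679]

8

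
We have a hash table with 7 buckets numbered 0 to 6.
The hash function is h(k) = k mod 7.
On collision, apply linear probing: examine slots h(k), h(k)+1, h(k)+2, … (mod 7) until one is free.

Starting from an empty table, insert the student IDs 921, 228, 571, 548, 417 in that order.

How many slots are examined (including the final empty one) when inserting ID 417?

4

921: h=4 → slot 4
228: h=4, probe 4,5 → slot 5
571: h=4, probe 4,5,6 → slot 6
548: h=2 → slot 2
417: h=4, probe 4,5,6,0 → slot 0
Table: [417, ., 548, ., 921, 228, 571]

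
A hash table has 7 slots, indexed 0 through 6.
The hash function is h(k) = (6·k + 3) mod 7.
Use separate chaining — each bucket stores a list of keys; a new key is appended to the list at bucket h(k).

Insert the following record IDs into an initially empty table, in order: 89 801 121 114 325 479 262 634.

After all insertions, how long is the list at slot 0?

89 → bucket 5
801 → bucket 0
121 → bucket 1
114 → bucket 1 (collision)
325 → bucket 0 (collision)
479 → bucket 0 (collision)
262 → bucket 0 (collision)
634 → bucket 6
Final buckets:
0: 801 -> 325 -> 479 -> 262
1: 121 -> 114
2: ∅
3: ∅
4: ∅
5: 89
6: 634

4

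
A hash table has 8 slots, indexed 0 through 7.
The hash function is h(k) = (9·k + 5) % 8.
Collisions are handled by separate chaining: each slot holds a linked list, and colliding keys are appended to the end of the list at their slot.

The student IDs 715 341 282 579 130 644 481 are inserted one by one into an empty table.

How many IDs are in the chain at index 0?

715 -> bucket 0
341 -> bucket 2
282 -> bucket 7
579 -> bucket 0 (collision)
130 -> bucket 7 (collision)
644 -> bucket 1
481 -> bucket 6
Final buckets:
0: 715 -> 579
1: 644
2: 341
3: ∅
4: ∅
5: ∅
6: 481
7: 282 -> 130

2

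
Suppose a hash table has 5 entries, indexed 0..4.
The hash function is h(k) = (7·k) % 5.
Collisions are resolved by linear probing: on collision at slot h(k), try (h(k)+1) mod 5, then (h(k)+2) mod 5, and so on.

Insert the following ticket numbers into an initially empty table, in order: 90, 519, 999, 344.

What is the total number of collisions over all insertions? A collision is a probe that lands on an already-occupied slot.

4

90 hashes to 0; slot 0 is free → place at 0.
519 hashes to 3; slot 3 is free → place at 3.
999 hashes to 3; 3 taken → place at 4.
344 hashes to 3; 3,4,0 taken → place at 1.
Table: [90, 344, -, 519, 999]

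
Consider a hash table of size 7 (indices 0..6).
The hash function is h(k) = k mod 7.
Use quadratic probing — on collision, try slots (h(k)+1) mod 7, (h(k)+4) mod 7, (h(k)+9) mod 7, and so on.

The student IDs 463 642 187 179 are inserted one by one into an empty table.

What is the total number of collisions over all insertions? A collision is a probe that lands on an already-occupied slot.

463: h=1 → slot 1
642: h=5 → slot 5
187: h=5, probe 5,6 → slot 6
179: h=4 → slot 4
Table: [_, 463, _, _, 179, 642, 187]

1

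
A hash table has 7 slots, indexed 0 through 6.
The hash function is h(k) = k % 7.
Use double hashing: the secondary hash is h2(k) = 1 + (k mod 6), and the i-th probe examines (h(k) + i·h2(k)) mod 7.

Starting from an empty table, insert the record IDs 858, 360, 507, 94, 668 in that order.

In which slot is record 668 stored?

6

Insert 858: h=4, slot 4 empty => index 4.
Insert 360: h=3, slot 3 empty => index 3.
Insert 507: h=3, h2=4, slot 3 occupied => index 0.
Insert 94: h=3, h2=5, slot 3 occupied => index 1.
Insert 668: h=3, h2=3, slot 3 occupied => index 6.
Table: [507, 94, ∅, 360, 858, ∅, 668]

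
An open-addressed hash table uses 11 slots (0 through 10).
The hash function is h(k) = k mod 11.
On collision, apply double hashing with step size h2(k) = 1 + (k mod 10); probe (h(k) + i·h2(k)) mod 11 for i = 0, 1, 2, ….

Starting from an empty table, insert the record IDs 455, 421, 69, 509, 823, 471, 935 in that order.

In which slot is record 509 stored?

1

455: h=4 -> slot 4
421: h=3 -> slot 3
69: h=3, h2=10, probe 3,2 -> slot 2
509: h=3, h2=10, probe 3,2,1 -> slot 1
823: h=9 -> slot 9
471: h=9, h2=2, probe 9,0 -> slot 0
935: h=0, h2=6, probe 0,6 -> slot 6
Table: [471, 509, 69, 421, 455, ∅, 935, ∅, ∅, 823, ∅]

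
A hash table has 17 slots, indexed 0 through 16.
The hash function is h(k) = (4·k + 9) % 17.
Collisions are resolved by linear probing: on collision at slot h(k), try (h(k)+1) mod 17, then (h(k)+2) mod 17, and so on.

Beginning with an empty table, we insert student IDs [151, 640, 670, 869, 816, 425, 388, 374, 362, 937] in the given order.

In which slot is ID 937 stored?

4

151: h=1 → slot 1
640: h=2 → slot 2
670: h=3 → slot 3
869: h=0 → slot 0
816: h=9 → slot 9
425: h=9, probe 9,10 → slot 10
388: h=14 → slot 14
374: h=9, probe 9,10,11 → slot 11
362: h=12 → slot 12
937: h=0, probe 0,1,2,3,4 → slot 4
Table: [869, 151, 640, 670, 937, ., ., ., ., 816, 425, 374, 362, ., 388, ., .]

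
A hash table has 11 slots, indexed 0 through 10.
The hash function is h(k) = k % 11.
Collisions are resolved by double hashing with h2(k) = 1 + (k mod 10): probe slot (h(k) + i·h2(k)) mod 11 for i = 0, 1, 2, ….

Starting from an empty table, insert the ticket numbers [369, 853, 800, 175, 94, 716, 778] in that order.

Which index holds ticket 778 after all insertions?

Insert 369: h=6, slot 6 empty → index 6.
Insert 853: h=6, h2=4, slot 6 occupied → index 10.
Insert 800: h=8, slot 8 empty → index 8.
Insert 175: h=10, h2=6, slot 10 occupied → index 5.
Insert 94: h=6, h2=5, slot 6 occupied → index 0.
Insert 716: h=1, slot 1 empty → index 1.
Insert 778: h=8, h2=9, slots 8,6 occupied → index 4.
Table: [94, 716, ∅, ∅, 778, 175, 369, ∅, 800, ∅, 853]

4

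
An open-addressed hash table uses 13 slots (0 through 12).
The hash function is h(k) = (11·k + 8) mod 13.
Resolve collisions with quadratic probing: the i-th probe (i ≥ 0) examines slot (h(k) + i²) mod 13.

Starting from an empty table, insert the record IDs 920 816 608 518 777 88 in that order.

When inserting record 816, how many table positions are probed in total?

2

920 hashes to 1; slot 1 is free => place at 1.
816 hashes to 1; 1 taken => place at 2.
608 hashes to 1; 1,2 taken => place at 5.
518 hashes to 12; slot 12 is free => place at 12.
777 hashes to 1; 1,2,5 taken => place at 10.
88 hashes to 1; 1,2,5,10 taken => place at 4.
Table: [_, 920, 816, _, 88, 608, _, _, _, _, 777, _, 518]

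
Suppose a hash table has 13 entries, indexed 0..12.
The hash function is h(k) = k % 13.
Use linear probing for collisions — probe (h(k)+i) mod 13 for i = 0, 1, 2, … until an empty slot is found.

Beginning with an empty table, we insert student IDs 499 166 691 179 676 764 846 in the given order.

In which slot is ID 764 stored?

499: h=5 -> slot 5
166: h=10 -> slot 10
691: h=2 -> slot 2
179: h=10, probe 10,11 -> slot 11
676: h=0 -> slot 0
764: h=10, probe 10,11,12 -> slot 12
846: h=1 -> slot 1
Table: [676, 846, 691, _, _, 499, _, _, _, _, 166, 179, 764]

12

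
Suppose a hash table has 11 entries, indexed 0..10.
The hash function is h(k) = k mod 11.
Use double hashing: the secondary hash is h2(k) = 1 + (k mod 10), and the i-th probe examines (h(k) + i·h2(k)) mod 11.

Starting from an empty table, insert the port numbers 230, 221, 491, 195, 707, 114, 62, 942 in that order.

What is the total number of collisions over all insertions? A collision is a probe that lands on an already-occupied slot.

5

Insert 230: h=10, slot 10 empty → index 10.
Insert 221: h=1, slot 1 empty → index 1.
Insert 491: h=7, slot 7 empty → index 7.
Insert 195: h=8, slot 8 empty → index 8.
Insert 707: h=3, slot 3 empty → index 3.
Insert 114: h=4, slot 4 empty → index 4.
Insert 62: h=7, h2=3, slots 7,10 occupied → index 2.
Insert 942: h=7, h2=3, slots 7,10,2 occupied → index 5.
Table: [_, 221, 62, 707, 114, 942, _, 491, 195, _, 230]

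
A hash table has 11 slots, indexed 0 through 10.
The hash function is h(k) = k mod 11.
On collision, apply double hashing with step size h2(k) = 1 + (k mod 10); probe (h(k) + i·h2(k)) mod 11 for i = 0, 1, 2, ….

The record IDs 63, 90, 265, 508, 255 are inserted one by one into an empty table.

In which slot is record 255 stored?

63: h=8 -> slot 8
90: h=2 -> slot 2
265: h=1 -> slot 1
508: h=2, h2=9, probe 2,0 -> slot 0
255: h=2, h2=6, probe 2,8,3 -> slot 3
Table: [508, 265, 90, 255, —, —, —, —, 63, —, —]

3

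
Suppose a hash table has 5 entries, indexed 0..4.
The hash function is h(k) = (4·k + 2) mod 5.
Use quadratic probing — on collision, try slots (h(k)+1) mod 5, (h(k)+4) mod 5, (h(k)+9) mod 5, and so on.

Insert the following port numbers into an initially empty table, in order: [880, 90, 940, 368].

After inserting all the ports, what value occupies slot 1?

Insert 880: h=2, slot 2 empty -> index 2.
Insert 90: h=2, slot 2 occupied -> index 3.
Insert 940: h=2, slots 2,3 occupied -> index 1.
Insert 368: h=4, slot 4 empty -> index 4.
Table: [—, 940, 880, 90, 368]

940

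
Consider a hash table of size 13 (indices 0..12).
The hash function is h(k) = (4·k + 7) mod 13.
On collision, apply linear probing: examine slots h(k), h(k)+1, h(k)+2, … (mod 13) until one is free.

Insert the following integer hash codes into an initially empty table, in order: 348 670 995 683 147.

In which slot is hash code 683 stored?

348 hashes to 8; slot 8 is free → place at 8.
670 hashes to 9; slot 9 is free → place at 9.
995 hashes to 9; 9 taken → place at 10.
683 hashes to 9; 9,10 taken → place at 11.
147 hashes to 10; 10,11 taken → place at 12.
Table: [_, _, _, _, _, _, _, _, 348, 670, 995, 683, 147]

11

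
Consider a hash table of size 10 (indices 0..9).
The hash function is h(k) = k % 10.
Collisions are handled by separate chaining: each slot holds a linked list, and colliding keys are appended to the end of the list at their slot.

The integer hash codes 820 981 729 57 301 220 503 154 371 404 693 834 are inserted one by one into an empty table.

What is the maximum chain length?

3

820 -> bucket 0
981 -> bucket 1
729 -> bucket 9
57 -> bucket 7
301 -> bucket 1 (collision)
220 -> bucket 0 (collision)
503 -> bucket 3
154 -> bucket 4
371 -> bucket 1 (collision)
404 -> bucket 4 (collision)
693 -> bucket 3 (collision)
834 -> bucket 4 (collision)
Final buckets:
0: 820 -> 220
1: 981 -> 301 -> 371
2: -
3: 503 -> 693
4: 154 -> 404 -> 834
5: -
6: -
7: 57
8: -
9: 729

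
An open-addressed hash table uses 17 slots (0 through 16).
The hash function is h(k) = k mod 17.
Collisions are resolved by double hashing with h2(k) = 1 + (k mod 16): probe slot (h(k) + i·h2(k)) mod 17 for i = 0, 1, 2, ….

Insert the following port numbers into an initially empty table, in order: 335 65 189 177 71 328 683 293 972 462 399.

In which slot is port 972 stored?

16

335 hashes to 12; slot 12 is free => place at 12.
65 hashes to 14; slot 14 is free => place at 14.
189 hashes to 2; slot 2 is free => place at 2.
177 hashes to 7; slot 7 is free => place at 7.
71 hashes to 3; slot 3 is free => place at 3.
328 hashes to 5; slot 5 is free => place at 5.
683 hashes to 3, h2=12; 3 taken => place at 15.
293 hashes to 4; slot 4 is free => place at 4.
972 hashes to 3, h2=13; 3 taken => place at 16.
462 hashes to 3, h2=15; 3 taken => place at 1.
399 hashes to 8; slot 8 is free => place at 8.
Table: [_, 462, 189, 71, 293, 328, _, 177, 399, _, _, _, 335, _, 65, 683, 972]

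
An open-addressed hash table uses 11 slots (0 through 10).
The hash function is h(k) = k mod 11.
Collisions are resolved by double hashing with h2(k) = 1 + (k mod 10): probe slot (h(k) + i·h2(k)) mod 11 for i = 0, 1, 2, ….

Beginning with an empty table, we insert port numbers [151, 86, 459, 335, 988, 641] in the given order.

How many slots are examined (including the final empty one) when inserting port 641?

151 hashes to 8; slot 8 is free => place at 8.
86 hashes to 9; slot 9 is free => place at 9.
459 hashes to 8, h2=10; 8 taken => place at 7.
335 hashes to 5; slot 5 is free => place at 5.
988 hashes to 9, h2=9; 9,7,5 taken => place at 3.
641 hashes to 3, h2=2; 3,5,7,9 taken => place at 0.
Table: [641, ∅, ∅, 988, ∅, 335, ∅, 459, 151, 86, ∅]

5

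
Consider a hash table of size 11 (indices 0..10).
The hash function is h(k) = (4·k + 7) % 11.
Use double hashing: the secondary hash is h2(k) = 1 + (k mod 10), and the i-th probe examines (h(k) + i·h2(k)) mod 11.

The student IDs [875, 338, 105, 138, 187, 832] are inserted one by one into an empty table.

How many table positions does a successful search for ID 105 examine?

875: h=9 => slot 9
338: h=6 => slot 6
105: h=9, h2=6, probe 9,4 => slot 4
138: h=9, h2=9, probe 9,7 => slot 7
187: h=7, h2=8, probe 7,4,1 => slot 1
832: h=2 => slot 2
Table: [_, 187, 832, _, 105, _, 338, 138, _, 875, _]
Lookup 105: h=9, h2=6, probe 9,4 → found at 4.

2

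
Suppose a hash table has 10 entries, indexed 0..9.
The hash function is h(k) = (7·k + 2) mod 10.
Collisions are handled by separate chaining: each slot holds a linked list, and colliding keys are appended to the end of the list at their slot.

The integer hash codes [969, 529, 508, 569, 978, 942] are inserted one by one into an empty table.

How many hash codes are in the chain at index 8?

Insert 969: h=5, bucket 5 empty → new chain.
Insert 529: h=5, bucket 5 nonempty → append to chain.
Insert 508: h=8, bucket 8 empty → new chain.
Insert 569: h=5, bucket 5 nonempty → append to chain.
Insert 978: h=8, bucket 8 nonempty → append to chain.
Insert 942: h=6, bucket 6 empty → new chain.
Final buckets:
0: —
1: —
2: —
3: —
4: —
5: 969 -> 529 -> 569
6: 942
7: —
8: 508 -> 978
9: —

2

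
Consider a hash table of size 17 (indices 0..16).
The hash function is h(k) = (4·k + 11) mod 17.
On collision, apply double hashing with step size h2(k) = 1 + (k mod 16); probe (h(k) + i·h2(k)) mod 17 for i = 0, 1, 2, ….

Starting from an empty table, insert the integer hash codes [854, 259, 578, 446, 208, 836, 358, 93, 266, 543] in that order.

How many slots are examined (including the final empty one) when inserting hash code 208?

854: h=10 → slot 10
259: h=10, h2=4, probe 10,14 → slot 14
578: h=11 → slot 11
446: h=10, h2=15, probe 10,8 → slot 8
208: h=10, h2=1, probe 10,11,12 → slot 12
836: h=6 → slot 6
358: h=15 → slot 15
93: h=9 → slot 9
266: h=4 → slot 4
543: h=7 → slot 7
Table: [-, -, -, -, 266, -, 836, 543, 446, 93, 854, 578, 208, -, 259, 358, -]

3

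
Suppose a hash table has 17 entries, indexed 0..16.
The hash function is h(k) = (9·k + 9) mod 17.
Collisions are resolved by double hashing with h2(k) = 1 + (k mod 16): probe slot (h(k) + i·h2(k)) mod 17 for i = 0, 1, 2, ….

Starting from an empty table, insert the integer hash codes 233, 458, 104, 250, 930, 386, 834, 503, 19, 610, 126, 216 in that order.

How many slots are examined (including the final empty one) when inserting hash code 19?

4

233 hashes to 15; slot 15 is free → place at 15.
458 hashes to 0; slot 0 is free → place at 0.
104 hashes to 10; slot 10 is free → place at 10.
250 hashes to 15, h2=11; 15 taken → place at 9.
930 hashes to 15, h2=3; 15 taken → place at 1.
386 hashes to 15, h2=3; 15,1 taken → place at 4.
834 hashes to 1, h2=3; 1,4 taken → place at 7.
503 hashes to 14; slot 14 is free → place at 14.
19 hashes to 10, h2=4; 10,14,1 taken → place at 5.
610 hashes to 8; slot 8 is free → place at 8.
126 hashes to 4, h2=15; 4 taken → place at 2.
216 hashes to 15, h2=9; 15,7 taken → place at 16.
Table: [458, 930, 126, _, 386, 19, _, 834, 610, 250, 104, _, _, _, 503, 233, 216]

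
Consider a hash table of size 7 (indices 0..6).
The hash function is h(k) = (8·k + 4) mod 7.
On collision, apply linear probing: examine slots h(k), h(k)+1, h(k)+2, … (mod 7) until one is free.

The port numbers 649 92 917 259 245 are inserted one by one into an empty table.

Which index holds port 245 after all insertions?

0

649: h=2 → slot 2
92: h=5 → slot 5
917: h=4 → slot 4
259: h=4, probe 4,5,6 → slot 6
245: h=4, probe 4,5,6,0 → slot 0
Table: [245, -, 649, -, 917, 92, 259]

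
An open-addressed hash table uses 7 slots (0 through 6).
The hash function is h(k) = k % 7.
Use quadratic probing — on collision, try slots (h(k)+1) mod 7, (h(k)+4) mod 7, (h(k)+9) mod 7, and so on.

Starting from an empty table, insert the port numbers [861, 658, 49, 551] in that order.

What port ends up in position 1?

658

861: h=0 => slot 0
658: h=0, probe 0,1 => slot 1
49: h=0, probe 0,1,4 => slot 4
551: h=5 => slot 5
Table: [861, 658, _, _, 49, 551, _]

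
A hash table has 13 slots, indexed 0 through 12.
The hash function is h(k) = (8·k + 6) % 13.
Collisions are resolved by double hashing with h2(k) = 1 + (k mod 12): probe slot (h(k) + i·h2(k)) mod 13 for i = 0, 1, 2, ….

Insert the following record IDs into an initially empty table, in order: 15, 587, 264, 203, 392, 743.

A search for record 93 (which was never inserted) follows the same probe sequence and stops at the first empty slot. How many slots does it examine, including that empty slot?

2

Insert 15: h=9, slot 9 empty -> index 9.
Insert 587: h=9, h2=12, slot 9 occupied -> index 8.
Insert 264: h=12, slot 12 empty -> index 12.
Insert 203: h=5, slot 5 empty -> index 5.
Insert 392: h=9, h2=9, slots 9,5 occupied -> index 1.
Insert 743: h=9, h2=12, slots 9,8 occupied -> index 7.
Table: [-, 392, -, -, -, 203, -, 743, 587, 15, -, -, 264]
Lookup 93: h=9, h2=10, probe 9,6 → slot 6 empty, not found.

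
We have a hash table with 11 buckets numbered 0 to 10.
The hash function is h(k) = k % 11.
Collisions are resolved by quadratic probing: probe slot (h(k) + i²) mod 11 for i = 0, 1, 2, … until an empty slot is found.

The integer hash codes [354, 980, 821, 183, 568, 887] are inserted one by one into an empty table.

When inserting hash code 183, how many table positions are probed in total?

2

354: h=2 -> slot 2
980: h=1 -> slot 1
821: h=7 -> slot 7
183: h=7, probe 7,8 -> slot 8
568: h=7, probe 7,8,0 -> slot 0
887: h=7, probe 7,8,0,5 -> slot 5
Table: [568, 980, 354, —, —, 887, —, 821, 183, —, —]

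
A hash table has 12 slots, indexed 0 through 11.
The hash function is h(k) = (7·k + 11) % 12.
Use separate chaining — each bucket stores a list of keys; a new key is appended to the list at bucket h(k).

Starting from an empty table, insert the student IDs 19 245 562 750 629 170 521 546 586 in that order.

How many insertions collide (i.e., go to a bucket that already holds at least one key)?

4

Insert 19: h=0, bucket 0 empty -> new chain.
Insert 245: h=10, bucket 10 empty -> new chain.
Insert 562: h=9, bucket 9 empty -> new chain.
Insert 750: h=5, bucket 5 empty -> new chain.
Insert 629: h=10, bucket 10 nonempty -> append to chain.
Insert 170: h=1, bucket 1 empty -> new chain.
Insert 521: h=10, bucket 10 nonempty -> append to chain.
Insert 546: h=5, bucket 5 nonempty -> append to chain.
Insert 586: h=9, bucket 9 nonempty -> append to chain.
Final buckets:
0: 19
1: 170
2: —
3: —
4: —
5: 750 -> 546
6: —
7: —
8: —
9: 562 -> 586
10: 245 -> 629 -> 521
11: —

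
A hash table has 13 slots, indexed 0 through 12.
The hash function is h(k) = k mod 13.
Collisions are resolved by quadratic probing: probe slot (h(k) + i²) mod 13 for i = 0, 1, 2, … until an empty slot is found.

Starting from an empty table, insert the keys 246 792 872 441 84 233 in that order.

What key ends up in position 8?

233

Insert 246: h=12, slot 12 empty -> index 12.
Insert 792: h=12, slot 12 occupied -> index 0.
Insert 872: h=1, slot 1 empty -> index 1.
Insert 441: h=12, slots 12,0 occupied -> index 3.
Insert 84: h=6, slot 6 empty -> index 6.
Insert 233: h=12, slots 12,0,3 occupied -> index 8.
Table: [792, 872, —, 441, —, —, 84, —, 233, —, —, —, 246]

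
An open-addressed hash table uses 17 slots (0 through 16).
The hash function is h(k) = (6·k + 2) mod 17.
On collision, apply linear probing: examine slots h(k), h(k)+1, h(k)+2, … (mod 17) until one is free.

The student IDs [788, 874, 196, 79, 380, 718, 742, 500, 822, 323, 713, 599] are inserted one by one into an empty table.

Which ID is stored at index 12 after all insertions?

599

788: h=4 => slot 4
874: h=10 => slot 10
196: h=5 => slot 5
79: h=0 => slot 0
380: h=4, probe 4,5,6 => slot 6
718: h=9 => slot 9
742: h=0, probe 0,1 => slot 1
500: h=10, probe 10,11 => slot 11
822: h=4, probe 4,5,6,7 => slot 7
323: h=2 => slot 2
713: h=13 => slot 13
599: h=9, probe 9,10,11,12 => slot 12
Table: [79, 742, 323, ., 788, 196, 380, 822, ., 718, 874, 500, 599, 713, ., ., .]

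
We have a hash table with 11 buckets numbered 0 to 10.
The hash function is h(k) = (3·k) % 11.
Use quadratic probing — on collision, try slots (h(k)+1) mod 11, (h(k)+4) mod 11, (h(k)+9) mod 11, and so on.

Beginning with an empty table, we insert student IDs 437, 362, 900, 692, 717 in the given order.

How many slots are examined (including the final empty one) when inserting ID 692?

2

437: h=2 → slot 2
362: h=8 → slot 8
900: h=5 → slot 5
692: h=8, probe 8,9 → slot 9
717: h=6 → slot 6
Table: [., ., 437, ., ., 900, 717, ., 362, 692, .]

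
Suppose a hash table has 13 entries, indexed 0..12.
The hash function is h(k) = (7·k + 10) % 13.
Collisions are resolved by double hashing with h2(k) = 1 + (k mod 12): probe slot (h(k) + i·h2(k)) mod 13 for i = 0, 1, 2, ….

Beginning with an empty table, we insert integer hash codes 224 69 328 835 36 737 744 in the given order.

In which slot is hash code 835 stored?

224: h=5 => slot 5
69: h=12 => slot 12
328: h=5, h2=5, probe 5,10 => slot 10
835: h=5, h2=8, probe 5,0 => slot 0
36: h=2 => slot 2
737: h=8 => slot 8
744: h=5, h2=1, probe 5,6 => slot 6
Table: [835, ∅, 36, ∅, ∅, 224, 744, ∅, 737, ∅, 328, ∅, 69]

0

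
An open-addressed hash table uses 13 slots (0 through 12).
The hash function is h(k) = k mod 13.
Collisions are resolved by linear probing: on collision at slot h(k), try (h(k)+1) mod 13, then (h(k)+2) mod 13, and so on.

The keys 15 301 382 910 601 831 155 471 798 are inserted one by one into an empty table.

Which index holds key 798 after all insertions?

7

Insert 15: h=2, slot 2 empty => index 2.
Insert 301: h=2, slot 2 occupied => index 3.
Insert 382: h=5, slot 5 empty => index 5.
Insert 910: h=0, slot 0 empty => index 0.
Insert 601: h=3, slot 3 occupied => index 4.
Insert 831: h=12, slot 12 empty => index 12.
Insert 155: h=12, slots 12,0 occupied => index 1.
Insert 471: h=3, slots 3,4,5 occupied => index 6.
Insert 798: h=5, slots 5,6 occupied => index 7.
Table: [910, 155, 15, 301, 601, 382, 471, 798, -, -, -, -, 831]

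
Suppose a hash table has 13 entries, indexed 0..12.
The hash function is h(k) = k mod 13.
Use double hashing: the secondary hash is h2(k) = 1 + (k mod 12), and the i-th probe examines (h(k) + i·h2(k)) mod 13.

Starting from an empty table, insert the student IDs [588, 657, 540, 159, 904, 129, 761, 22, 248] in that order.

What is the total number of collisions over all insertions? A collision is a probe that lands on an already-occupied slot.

Insert 588: h=3, slot 3 empty → index 3.
Insert 657: h=7, slot 7 empty → index 7.
Insert 540: h=7, h2=1, slot 7 occupied → index 8.
Insert 159: h=3, h2=4, slots 3,7 occupied → index 11.
Insert 904: h=7, h2=5, slot 7 occupied → index 12.
Insert 129: h=12, h2=10, slot 12 occupied → index 9.
Insert 761: h=7, h2=6, slot 7 occupied → index 0.
Insert 22: h=9, h2=11, slots 9,7 occupied → index 5.
Insert 248: h=1, slot 1 empty → index 1.
Table: [761, 248, _, 588, _, 22, _, 657, 540, 129, _, 159, 904]

8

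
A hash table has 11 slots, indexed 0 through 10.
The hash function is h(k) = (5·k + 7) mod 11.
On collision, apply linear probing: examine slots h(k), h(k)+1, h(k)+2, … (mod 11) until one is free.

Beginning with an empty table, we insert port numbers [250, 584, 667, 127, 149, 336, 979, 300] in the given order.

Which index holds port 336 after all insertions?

250: h=3 -> slot 3
584: h=1 -> slot 1
667: h=9 -> slot 9
127: h=4 -> slot 4
149: h=4, probe 4,5 -> slot 5
336: h=4, probe 4,5,6 -> slot 6
979: h=7 -> slot 7
300: h=0 -> slot 0
Table: [300, 584, —, 250, 127, 149, 336, 979, —, 667, —]

6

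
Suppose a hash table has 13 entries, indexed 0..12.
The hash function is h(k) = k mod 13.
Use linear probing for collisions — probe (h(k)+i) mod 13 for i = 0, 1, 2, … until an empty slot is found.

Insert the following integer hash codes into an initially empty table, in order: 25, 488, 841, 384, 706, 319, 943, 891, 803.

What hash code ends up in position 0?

Insert 25: h=12, slot 12 empty → index 12.
Insert 488: h=7, slot 7 empty → index 7.
Insert 841: h=9, slot 9 empty → index 9.
Insert 384: h=7, slot 7 occupied → index 8.
Insert 706: h=4, slot 4 empty → index 4.
Insert 319: h=7, slots 7,8,9 occupied → index 10.
Insert 943: h=7, slots 7,8,9,10 occupied → index 11.
Insert 891: h=7, slots 7,8,9,10,11,12 occupied → index 0.
Insert 803: h=10, slots 10,11,12,0 occupied → index 1.
Table: [891, 803, ., ., 706, ., ., 488, 384, 841, 319, 943, 25]

891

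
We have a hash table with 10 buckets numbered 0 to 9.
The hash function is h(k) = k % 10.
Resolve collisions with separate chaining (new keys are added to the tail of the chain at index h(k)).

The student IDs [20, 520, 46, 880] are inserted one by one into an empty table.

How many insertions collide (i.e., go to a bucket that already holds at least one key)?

Insert 20: h=0, bucket 0 empty -> new chain.
Insert 520: h=0, bucket 0 nonempty -> append to chain.
Insert 46: h=6, bucket 6 empty -> new chain.
Insert 880: h=0, bucket 0 nonempty -> append to chain.
Final buckets:
0: 20 -> 520 -> 880
1: ∅
2: ∅
3: ∅
4: ∅
5: ∅
6: 46
7: ∅
8: ∅
9: ∅

2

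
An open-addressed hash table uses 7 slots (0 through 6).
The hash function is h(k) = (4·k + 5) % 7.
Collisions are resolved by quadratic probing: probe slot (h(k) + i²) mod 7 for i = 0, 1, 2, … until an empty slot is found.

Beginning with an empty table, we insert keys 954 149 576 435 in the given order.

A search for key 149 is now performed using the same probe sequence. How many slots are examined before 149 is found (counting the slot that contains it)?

2

Insert 954: h=6, slot 6 empty → index 6.
Insert 149: h=6, slot 6 occupied → index 0.
Insert 576: h=6, slots 6,0 occupied → index 3.
Insert 435: h=2, slot 2 empty → index 2.
Table: [149, _, 435, 576, _, _, 954]
Lookup 149: h=6, probe 6,0 → found at 0.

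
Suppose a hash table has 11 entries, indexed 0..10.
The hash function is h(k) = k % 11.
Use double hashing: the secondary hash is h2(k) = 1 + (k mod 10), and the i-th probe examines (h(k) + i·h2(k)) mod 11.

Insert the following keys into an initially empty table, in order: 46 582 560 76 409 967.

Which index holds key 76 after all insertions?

46: h=2 → slot 2
582: h=10 → slot 10
560: h=10, h2=1, probe 10,0 → slot 0
76: h=10, h2=7, probe 10,6 → slot 6
409: h=2, h2=10, probe 2,1 → slot 1
967: h=10, h2=8, probe 10,7 → slot 7
Table: [560, 409, 46, -, -, -, 76, 967, -, -, 582]

6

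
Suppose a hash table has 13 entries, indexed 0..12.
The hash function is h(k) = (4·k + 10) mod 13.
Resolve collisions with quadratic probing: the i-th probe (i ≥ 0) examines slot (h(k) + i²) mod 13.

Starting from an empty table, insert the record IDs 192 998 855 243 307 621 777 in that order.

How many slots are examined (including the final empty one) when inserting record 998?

192: h=11 → slot 11
998: h=11, probe 11,12 → slot 12
855: h=11, probe 11,12,2 → slot 2
243: h=7 → slot 7
307: h=3 → slot 3
621: h=11, probe 11,12,2,7,1 → slot 1
777: h=11, probe 11,12,2,7,1,10 → slot 10
Table: [., 621, 855, 307, ., ., ., 243, ., ., 777, 192, 998]

2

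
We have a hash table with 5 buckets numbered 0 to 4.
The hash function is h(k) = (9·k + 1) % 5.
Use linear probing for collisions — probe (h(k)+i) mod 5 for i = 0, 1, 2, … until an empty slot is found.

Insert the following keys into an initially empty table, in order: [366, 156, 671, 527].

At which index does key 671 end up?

2

Insert 366: h=0, slot 0 empty → index 0.
Insert 156: h=0, slot 0 occupied → index 1.
Insert 671: h=0, slots 0,1 occupied → index 2.
Insert 527: h=4, slot 4 empty → index 4.
Table: [366, 156, 671, -, 527]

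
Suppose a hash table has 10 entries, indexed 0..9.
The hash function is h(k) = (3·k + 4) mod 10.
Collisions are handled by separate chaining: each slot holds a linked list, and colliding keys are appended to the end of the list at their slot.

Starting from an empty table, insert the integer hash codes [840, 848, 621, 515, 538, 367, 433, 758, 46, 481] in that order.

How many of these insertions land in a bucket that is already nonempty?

3

Insert 840: h=4, bucket 4 empty → new chain.
Insert 848: h=8, bucket 8 empty → new chain.
Insert 621: h=7, bucket 7 empty → new chain.
Insert 515: h=9, bucket 9 empty → new chain.
Insert 538: h=8, bucket 8 nonempty → append to chain.
Insert 367: h=5, bucket 5 empty → new chain.
Insert 433: h=3, bucket 3 empty → new chain.
Insert 758: h=8, bucket 8 nonempty → append to chain.
Insert 46: h=2, bucket 2 empty → new chain.
Insert 481: h=7, bucket 7 nonempty → append to chain.
Final buckets:
0: —
1: —
2: 46
3: 433
4: 840
5: 367
6: —
7: 621 -> 481
8: 848 -> 538 -> 758
9: 515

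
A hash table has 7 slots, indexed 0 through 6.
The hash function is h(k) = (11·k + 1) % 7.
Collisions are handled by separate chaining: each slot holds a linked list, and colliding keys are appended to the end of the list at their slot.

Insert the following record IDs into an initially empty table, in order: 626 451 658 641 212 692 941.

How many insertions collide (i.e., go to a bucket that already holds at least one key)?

2

Insert 626: h=6, bucket 6 empty → new chain.
Insert 451: h=6, bucket 6 nonempty → append to chain.
Insert 658: h=1, bucket 1 empty → new chain.
Insert 641: h=3, bucket 3 empty → new chain.
Insert 212: h=2, bucket 2 empty → new chain.
Insert 692: h=4, bucket 4 empty → new chain.
Insert 941: h=6, bucket 6 nonempty → append to chain.
Final buckets:
0: ∅
1: 658
2: 212
3: 641
4: 692
5: ∅
6: 626 -> 451 -> 941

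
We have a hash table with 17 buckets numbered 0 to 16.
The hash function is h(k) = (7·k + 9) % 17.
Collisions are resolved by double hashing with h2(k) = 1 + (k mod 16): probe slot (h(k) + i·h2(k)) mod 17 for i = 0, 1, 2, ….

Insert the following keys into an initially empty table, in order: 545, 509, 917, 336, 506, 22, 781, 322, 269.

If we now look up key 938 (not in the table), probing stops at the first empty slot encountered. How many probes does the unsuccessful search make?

Insert 545: h=16, slot 16 empty -> index 16.
Insert 509: h=2, slot 2 empty -> index 2.
Insert 917: h=2, h2=6, slot 2 occupied -> index 8.
Insert 336: h=15, slot 15 empty -> index 15.
Insert 506: h=15, h2=11, slot 15 occupied -> index 9.
Insert 22: h=10, slot 10 empty -> index 10.
Insert 781: h=2, h2=14, slots 2,16 occupied -> index 13.
Insert 322: h=2, h2=3, slot 2 occupied -> index 5.
Insert 269: h=5, h2=14, slots 5,2,16,13,10 occupied -> index 7.
Table: [_, _, 509, _, _, 322, _, 269, 917, 506, 22, _, _, 781, _, 336, 545]
Lookup 938: h=13, h2=11, probe 13,7,1 → slot 1 empty, not found.

3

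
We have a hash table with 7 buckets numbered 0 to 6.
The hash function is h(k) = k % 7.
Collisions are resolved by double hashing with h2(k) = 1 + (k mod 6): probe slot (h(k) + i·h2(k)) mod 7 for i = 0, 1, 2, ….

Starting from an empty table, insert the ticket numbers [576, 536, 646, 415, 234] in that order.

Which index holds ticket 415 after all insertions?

6

Insert 576: h=2, slot 2 empty => index 2.
Insert 536: h=4, slot 4 empty => index 4.
Insert 646: h=2, h2=5, slot 2 occupied => index 0.
Insert 415: h=2, h2=2, slots 2,4 occupied => index 6.
Insert 234: h=3, slot 3 empty => index 3.
Table: [646, -, 576, 234, 536, -, 415]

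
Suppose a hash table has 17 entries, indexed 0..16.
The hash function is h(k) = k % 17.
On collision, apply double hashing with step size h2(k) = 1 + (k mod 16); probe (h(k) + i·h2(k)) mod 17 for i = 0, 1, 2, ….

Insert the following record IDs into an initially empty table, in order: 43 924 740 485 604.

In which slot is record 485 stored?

43: h=9 → slot 9
924: h=6 → slot 6
740: h=9, h2=5, probe 9,14 → slot 14
485: h=9, h2=6, probe 9,15 → slot 15
604: h=9, h2=13, probe 9,5 → slot 5
Table: [., ., ., ., ., 604, 924, ., ., 43, ., ., ., ., 740, 485, .]

15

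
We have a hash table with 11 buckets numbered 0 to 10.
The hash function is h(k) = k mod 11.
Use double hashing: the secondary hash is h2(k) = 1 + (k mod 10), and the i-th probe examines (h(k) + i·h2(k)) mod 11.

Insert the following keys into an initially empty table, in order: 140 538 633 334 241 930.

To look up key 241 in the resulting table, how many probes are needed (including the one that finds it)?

2

140 hashes to 8; slot 8 is free => place at 8.
538 hashes to 10; slot 10 is free => place at 10.
633 hashes to 6; slot 6 is free => place at 6.
334 hashes to 4; slot 4 is free => place at 4.
241 hashes to 10, h2=2; 10 taken => place at 1.
930 hashes to 6, h2=1; 6 taken => place at 7.
Table: [∅, 241, ∅, ∅, 334, ∅, 633, 930, 140, ∅, 538]
Lookup 241: h=10, h2=2, probe 10,1 → found at 1.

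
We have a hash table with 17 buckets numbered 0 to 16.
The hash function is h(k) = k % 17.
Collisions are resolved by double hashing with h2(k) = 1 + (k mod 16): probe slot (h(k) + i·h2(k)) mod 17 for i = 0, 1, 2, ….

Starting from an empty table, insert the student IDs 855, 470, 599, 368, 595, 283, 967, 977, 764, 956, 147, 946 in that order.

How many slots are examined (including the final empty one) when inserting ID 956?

3

855 hashes to 5; slot 5 is free → place at 5.
470 hashes to 11; slot 11 is free → place at 11.
599 hashes to 4; slot 4 is free → place at 4.
368 hashes to 11, h2=1; 11 taken → place at 12.
595 hashes to 0; slot 0 is free → place at 0.
283 hashes to 11, h2=12; 11 taken → place at 6.
967 hashes to 15; slot 15 is free → place at 15.
977 hashes to 8; slot 8 is free → place at 8.
764 hashes to 16; slot 16 is free → place at 16.
956 hashes to 4, h2=13; 4,0 taken → place at 13.
147 hashes to 11, h2=4; 11,15 taken → place at 2.
946 hashes to 11, h2=3; 11 taken → place at 14.
Table: [595, ∅, 147, ∅, 599, 855, 283, ∅, 977, ∅, ∅, 470, 368, 956, 946, 967, 764]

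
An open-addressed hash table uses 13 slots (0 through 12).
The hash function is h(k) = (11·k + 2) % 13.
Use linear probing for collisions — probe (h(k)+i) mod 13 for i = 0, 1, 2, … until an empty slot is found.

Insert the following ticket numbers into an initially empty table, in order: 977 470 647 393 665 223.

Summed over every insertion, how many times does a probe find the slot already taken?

Insert 977: h=11, slot 11 empty -> index 11.
Insert 470: h=11, slot 11 occupied -> index 12.
Insert 647: h=8, slot 8 empty -> index 8.
Insert 393: h=9, slot 9 empty -> index 9.
Insert 665: h=11, slots 11,12 occupied -> index 0.
Insert 223: h=11, slots 11,12,0 occupied -> index 1.
Table: [665, 223, ∅, ∅, ∅, ∅, ∅, ∅, 647, 393, ∅, 977, 470]

6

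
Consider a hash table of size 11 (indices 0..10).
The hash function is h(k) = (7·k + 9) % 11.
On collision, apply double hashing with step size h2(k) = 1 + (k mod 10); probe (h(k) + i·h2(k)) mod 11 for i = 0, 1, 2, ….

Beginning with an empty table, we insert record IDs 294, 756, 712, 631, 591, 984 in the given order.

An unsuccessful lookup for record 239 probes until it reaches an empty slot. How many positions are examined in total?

294: h=10 => slot 10
756: h=10, h2=7, probe 10,6 => slot 6
712: h=10, h2=3, probe 10,2 => slot 2
631: h=4 => slot 4
591: h=10, h2=2, probe 10,1 => slot 1
984: h=0 => slot 0
Table: [984, 591, 712, —, 631, —, 756, —, —, —, 294]
Lookup 239: h=10, h2=10, probe 10,9 → slot 9 empty, not found.

2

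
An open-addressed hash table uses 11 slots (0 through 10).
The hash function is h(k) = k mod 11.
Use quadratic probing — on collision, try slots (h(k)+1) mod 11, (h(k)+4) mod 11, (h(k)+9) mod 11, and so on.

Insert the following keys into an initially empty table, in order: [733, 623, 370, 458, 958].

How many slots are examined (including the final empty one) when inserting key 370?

3

733 hashes to 7; slot 7 is free => place at 7.
623 hashes to 7; 7 taken => place at 8.
370 hashes to 7; 7,8 taken => place at 0.
458 hashes to 7; 7,8,0 taken => place at 5.
958 hashes to 1; slot 1 is free => place at 1.
Table: [370, 958, ∅, ∅, ∅, 458, ∅, 733, 623, ∅, ∅]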